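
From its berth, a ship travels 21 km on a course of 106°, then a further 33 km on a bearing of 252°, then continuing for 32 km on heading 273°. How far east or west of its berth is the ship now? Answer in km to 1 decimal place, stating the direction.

Leg 1 (106°, 21 km): east 21 sin 106° = 20.19, north 21 cos 106° = -5.79
Leg 2 (252°, 33 km): east 33 sin 252° = -31.38, north 33 cos 252° = -10.20
Leg 3 (273°, 32 km): east 32 sin 273° = -31.96, north 32 cos 273° = 1.67
Net east component: -43.15 km.

43.2 km west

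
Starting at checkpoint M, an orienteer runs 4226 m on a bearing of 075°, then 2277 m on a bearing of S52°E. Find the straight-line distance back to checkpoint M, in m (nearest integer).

Leg 1 (075°, 4226 m): east 4226 sin 75° = 4082.00, north 4226 cos 75° = 1093.77
Leg 2 (S52°E, 2277 m): east 2277 sin 128° = 1794.30, north 2277 cos 128° = -1401.86
Net: 5876.30 east, -308.09 north. Distance = √((5876.30)² + (-308.09)²) = 5884.374 m.

5884 m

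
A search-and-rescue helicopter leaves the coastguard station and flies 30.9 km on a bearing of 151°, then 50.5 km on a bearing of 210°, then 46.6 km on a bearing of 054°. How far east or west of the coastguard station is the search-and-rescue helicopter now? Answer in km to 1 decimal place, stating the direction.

Leg 1 (151°, 30.9 km): east 30.9 sin 151° = 14.98, north 30.9 cos 151° = -27.03
Leg 2 (210°, 50.5 km): east 50.5 sin 210° = -25.25, north 50.5 cos 210° = -43.73
Leg 3 (054°, 46.6 km): east 46.6 sin 54° = 37.70, north 46.6 cos 54° = 27.39
Net east component: 27.43 km.

27.4 km east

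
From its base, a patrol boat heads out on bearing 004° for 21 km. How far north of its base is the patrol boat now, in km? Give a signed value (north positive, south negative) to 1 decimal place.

20.9 km

Leg 1 (004°, 21 km): east 21 sin 4° = 1.46, north 21 cos 4° = 20.95
Net north component: 20.95 km.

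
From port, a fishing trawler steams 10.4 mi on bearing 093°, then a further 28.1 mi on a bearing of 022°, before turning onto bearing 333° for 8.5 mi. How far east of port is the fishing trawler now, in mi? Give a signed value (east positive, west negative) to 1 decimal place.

Leg 1 (093°, 10.4 mi): east 10.4 sin 93° = 10.39, north 10.4 cos 93° = -0.54
Leg 2 (022°, 28.1 mi): east 28.1 sin 22° = 10.53, north 28.1 cos 22° = 26.05
Leg 3 (333°, 8.5 mi): east 8.5 sin 333° = -3.86, north 8.5 cos 333° = 7.57
Net east component: 17.05 mi.

17.1 mi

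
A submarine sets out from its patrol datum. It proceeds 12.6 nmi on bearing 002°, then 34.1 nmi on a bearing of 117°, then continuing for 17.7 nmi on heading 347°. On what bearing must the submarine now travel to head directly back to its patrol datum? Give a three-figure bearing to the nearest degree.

Leg 1 (002°, 12.6 nmi): east 12.6 sin 2° = 0.44, north 12.6 cos 2° = 12.59
Leg 2 (117°, 34.1 nmi): east 34.1 sin 117° = 30.38, north 34.1 cos 117° = -15.48
Leg 3 (347°, 17.7 nmi): east 17.7 sin 347° = -3.98, north 17.7 cos 347° = 17.25
Net displacement: 26.84 east, 14.36 north. Direction back to start is (-26.84, -14.36): bearing = atan2(-26.84, -14.36) mod 360° = 241.86° ≈ 242°.

242°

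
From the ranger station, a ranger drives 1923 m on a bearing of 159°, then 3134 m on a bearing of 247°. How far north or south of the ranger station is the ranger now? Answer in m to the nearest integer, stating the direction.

3020 m south

Leg 1 (159°, 1923 m): east 1923 sin 159° = 689.14, north 1923 cos 159° = -1795.28
Leg 2 (247°, 3134 m): east 3134 sin 247° = -2884.86, north 3134 cos 247° = -1224.55
Net north component: -3019.83 m.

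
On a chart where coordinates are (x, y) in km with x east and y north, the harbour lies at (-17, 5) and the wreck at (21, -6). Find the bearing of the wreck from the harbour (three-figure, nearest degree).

Δeast = 21 − -17 = 38.00; Δnorth = -6 − 5 = -11.00.
Bearing = atan2(Δeast, Δnorth) mod 360° = 106.14° ≈ 106°.

106°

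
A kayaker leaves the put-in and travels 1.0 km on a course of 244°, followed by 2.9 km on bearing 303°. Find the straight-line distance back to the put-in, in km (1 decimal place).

3.5 km

Leg 1 (244°, 1.0 km): east 1.0 sin 244° = -0.90, north 1.0 cos 244° = -0.44
Leg 2 (303°, 2.9 km): east 2.9 sin 303° = -2.43, north 2.9 cos 303° = 1.58
Net: -3.33 east, 1.14 north. Distance = √((-3.33)² + (1.14)²) = 3.521 km.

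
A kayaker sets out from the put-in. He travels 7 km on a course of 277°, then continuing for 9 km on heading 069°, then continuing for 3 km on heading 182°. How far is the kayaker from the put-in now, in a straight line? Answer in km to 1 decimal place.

Leg 1 (277°, 7 km): east 7 sin 277° = -6.95, north 7 cos 277° = 0.85
Leg 2 (069°, 9 km): east 9 sin 69° = 8.40, north 9 cos 69° = 3.23
Leg 3 (182°, 3 km): east 3 sin 182° = -0.10, north 3 cos 182° = -3.00
Net: 1.35 east, 1.08 north. Distance = √((1.35)² + (1.08)²) = 1.729 km.

1.7 km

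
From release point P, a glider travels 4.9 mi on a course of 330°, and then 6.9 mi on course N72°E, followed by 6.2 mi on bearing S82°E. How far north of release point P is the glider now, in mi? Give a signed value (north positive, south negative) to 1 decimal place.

5.5 mi

Leg 1 (330°, 4.9 mi): east 4.9 sin 330° = -2.45, north 4.9 cos 330° = 4.24
Leg 2 (N72°E, 6.9 mi): east 6.9 sin 72° = 6.56, north 6.9 cos 72° = 2.13
Leg 3 (S82°E, 6.2 mi): east 6.2 sin 98° = 6.14, north 6.2 cos 98° = -0.86
Net north component: 5.51 mi.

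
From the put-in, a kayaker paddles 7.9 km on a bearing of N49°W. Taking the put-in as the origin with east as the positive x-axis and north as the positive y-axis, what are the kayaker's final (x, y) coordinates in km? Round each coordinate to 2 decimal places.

Leg 1 (N49°W, 7.9 km): east 7.9 sin 311° = -5.96, north 7.9 cos 311° = 5.18
Summing: -5.96 km east, 5.18 km north → (-5.96, 5.18).

(-5.96, 5.18)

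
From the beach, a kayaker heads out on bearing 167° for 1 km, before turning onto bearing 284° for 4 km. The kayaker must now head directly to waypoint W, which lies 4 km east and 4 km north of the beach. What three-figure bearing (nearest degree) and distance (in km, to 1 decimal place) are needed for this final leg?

Leg 1 (167°, 1 km): east 1 sin 167° = 0.22, north 1 cos 167° = -0.97
Leg 2 (284°, 4 km): east 4 sin 284° = -3.88, north 4 cos 284° = 0.97
Current position: (-3.66, -0.01). Target: (4, 4). Remaining: Δeast = 7.66, Δnorth = 4.01.
Bearing = atan2(7.66, 4.01) mod 360° = 62.38°; distance = √((7.66)² + (4.01)²) = 8.641 km.

062°, 8.6 km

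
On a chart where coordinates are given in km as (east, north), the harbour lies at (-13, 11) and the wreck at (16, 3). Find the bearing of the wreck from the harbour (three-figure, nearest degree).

105°

Δeast = 16 − -13 = 29.00; Δnorth = 3 − 11 = -8.00.
Bearing = atan2(Δeast, Δnorth) mod 360° = 105.42° ≈ 105°.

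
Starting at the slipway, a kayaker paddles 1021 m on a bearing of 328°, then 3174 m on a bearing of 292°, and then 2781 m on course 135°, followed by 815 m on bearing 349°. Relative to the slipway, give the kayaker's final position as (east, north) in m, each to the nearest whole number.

(-1673, 888)

Leg 1 (328°, 1021 m): east 1021 sin 328° = -541.05, north 1021 cos 328° = 865.86
Leg 2 (292°, 3174 m): east 3174 sin 292° = -2942.88, north 3174 cos 292° = 1189.00
Leg 3 (135°, 2781 m): east 2781 sin 135° = 1966.46, north 2781 cos 135° = -1966.46
Leg 4 (349°, 815 m): east 815 sin 349° = -155.51, north 815 cos 349° = 800.03
Summing: -1672.97 m east, 888.42 m north → (-1673, 888).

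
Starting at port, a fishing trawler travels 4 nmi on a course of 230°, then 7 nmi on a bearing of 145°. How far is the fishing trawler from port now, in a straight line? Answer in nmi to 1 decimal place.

Leg 1 (230°, 4 nmi): east 4 sin 230° = -3.06, north 4 cos 230° = -2.57
Leg 2 (145°, 7 nmi): east 7 sin 145° = 4.02, north 7 cos 145° = -5.73
Net: 0.95 east, -8.31 north. Distance = √((0.95)² + (-8.31)²) = 8.359 nmi.

8.4 nmi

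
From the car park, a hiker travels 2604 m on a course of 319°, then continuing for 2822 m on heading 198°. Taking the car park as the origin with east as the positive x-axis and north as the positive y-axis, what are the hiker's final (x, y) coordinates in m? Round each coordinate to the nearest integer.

(-2580, -719)

Leg 1 (319°, 2604 m): east 2604 sin 319° = -1708.38, north 2604 cos 319° = 1965.26
Leg 2 (198°, 2822 m): east 2822 sin 198° = -872.05, north 2822 cos 198° = -2683.88
Summing: -2580.42 m east, -718.62 m north → (-2580, -719).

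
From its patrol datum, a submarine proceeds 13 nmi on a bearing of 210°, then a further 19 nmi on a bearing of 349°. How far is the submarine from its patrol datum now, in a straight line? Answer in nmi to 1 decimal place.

12.5 nmi

Leg 1 (210°, 13 nmi): east 13 sin 210° = -6.50, north 13 cos 210° = -11.26
Leg 2 (349°, 19 nmi): east 19 sin 349° = -3.63, north 19 cos 349° = 18.65
Net: -10.13 east, 7.39 north. Distance = √((-10.13)² + (7.39)²) = 12.537 nmi.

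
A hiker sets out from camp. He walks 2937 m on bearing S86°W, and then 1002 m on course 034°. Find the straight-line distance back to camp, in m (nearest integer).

Leg 1 (S86°W, 2937 m): east 2937 sin 266° = -2929.85, north 2937 cos 266° = -204.87
Leg 2 (034°, 1002 m): east 1002 sin 34° = 560.31, north 1002 cos 34° = 830.70
Net: -2369.53 east, 625.82 north. Distance = √((-2369.53)² + (625.82)²) = 2450.785 m.

2451 m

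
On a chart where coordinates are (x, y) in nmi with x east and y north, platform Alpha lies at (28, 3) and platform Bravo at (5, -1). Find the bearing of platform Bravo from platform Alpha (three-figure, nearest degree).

Δeast = 5 − 28 = -23.00; Δnorth = -1 − 3 = -4.00.
Bearing = atan2(Δeast, Δnorth) mod 360° = 260.13° ≈ 260°.

260°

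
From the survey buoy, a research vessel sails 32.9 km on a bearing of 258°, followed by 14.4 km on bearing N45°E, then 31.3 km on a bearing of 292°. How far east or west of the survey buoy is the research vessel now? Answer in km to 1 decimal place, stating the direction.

Leg 1 (258°, 32.9 km): east 32.9 sin 258° = -32.18, north 32.9 cos 258° = -6.84
Leg 2 (N45°E, 14.4 km): east 14.4 sin 45° = 10.18, north 14.4 cos 45° = 10.18
Leg 3 (292°, 31.3 km): east 31.3 sin 292° = -29.02, north 31.3 cos 292° = 11.73
Net east component: -51.02 km.

51.0 km west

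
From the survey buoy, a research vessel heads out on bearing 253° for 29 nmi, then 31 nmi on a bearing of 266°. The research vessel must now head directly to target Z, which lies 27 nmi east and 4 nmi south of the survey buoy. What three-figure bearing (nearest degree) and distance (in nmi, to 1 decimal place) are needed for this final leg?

Leg 1 (253°, 29 nmi): east 29 sin 253° = -27.73, north 29 cos 253° = -8.48
Leg 2 (266°, 31 nmi): east 31 sin 266° = -30.92, north 31 cos 266° = -2.16
Current position: (-58.66, -10.64). Target: (27, -4). Remaining: Δeast = 85.66, Δnorth = 6.64.
Bearing = atan2(85.66, 6.64) mod 360° = 85.57°; distance = √((85.66)² + (6.64)²) = 85.914 nmi.

086°, 85.9 nmi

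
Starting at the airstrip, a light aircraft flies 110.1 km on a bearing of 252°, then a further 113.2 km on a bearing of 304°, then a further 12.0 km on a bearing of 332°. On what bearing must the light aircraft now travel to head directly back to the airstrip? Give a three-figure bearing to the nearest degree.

Leg 1 (252°, 110.1 km): east 110.1 sin 252° = -104.71, north 110.1 cos 252° = -34.02
Leg 2 (304°, 113.2 km): east 113.2 sin 304° = -93.85, north 113.2 cos 304° = 63.30
Leg 3 (332°, 12.0 km): east 12.0 sin 332° = -5.63, north 12.0 cos 332° = 10.60
Net displacement: -204.19 east, 39.87 north. Direction back to start is (204.19, -39.87): bearing = atan2(204.19, -39.87) mod 360° = 101.05° ≈ 101°.

101°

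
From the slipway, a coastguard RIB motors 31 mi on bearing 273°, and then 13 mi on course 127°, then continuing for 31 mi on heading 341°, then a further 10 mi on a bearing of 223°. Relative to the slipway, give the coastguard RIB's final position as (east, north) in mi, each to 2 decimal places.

Leg 1 (273°, 31 mi): east 31 sin 273° = -30.96, north 31 cos 273° = 1.62
Leg 2 (127°, 13 mi): east 13 sin 127° = 10.38, north 13 cos 127° = -7.82
Leg 3 (341°, 31 mi): east 31 sin 341° = -10.09, north 31 cos 341° = 29.31
Leg 4 (223°, 10 mi): east 10 sin 223° = -6.82, north 10 cos 223° = -7.31
Summing: -37.49 mi east, 15.80 mi north → (-37.49, 15.80).

(-37.49, 15.80)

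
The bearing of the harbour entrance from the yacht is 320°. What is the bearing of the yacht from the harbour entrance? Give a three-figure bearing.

140°

Back-bearing = 320° − 180° = 140°.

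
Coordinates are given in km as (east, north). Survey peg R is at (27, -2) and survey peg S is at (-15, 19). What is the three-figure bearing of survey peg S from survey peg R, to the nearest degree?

297°

Δeast = -15 − 27 = -42.00; Δnorth = 19 − -2 = 21.00.
Bearing = atan2(Δeast, Δnorth) mod 360° = 296.57° ≈ 297°.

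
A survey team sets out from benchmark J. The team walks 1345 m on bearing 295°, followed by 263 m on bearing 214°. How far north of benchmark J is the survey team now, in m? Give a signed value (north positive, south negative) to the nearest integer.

Leg 1 (295°, 1345 m): east 1345 sin 295° = -1218.98, north 1345 cos 295° = 568.42
Leg 2 (214°, 263 m): east 263 sin 214° = -147.07, north 263 cos 214° = -218.04
Net north component: 350.38 m.

350 m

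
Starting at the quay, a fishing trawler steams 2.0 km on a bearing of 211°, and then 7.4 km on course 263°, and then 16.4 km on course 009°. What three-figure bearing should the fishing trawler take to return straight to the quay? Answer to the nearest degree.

157°

Leg 1 (211°, 2.0 km): east 2.0 sin 211° = -1.03, north 2.0 cos 211° = -1.71
Leg 2 (263°, 7.4 km): east 7.4 sin 263° = -7.34, north 7.4 cos 263° = -0.90
Leg 3 (009°, 16.4 km): east 16.4 sin 9° = 2.57, north 16.4 cos 9° = 16.20
Net displacement: -5.81 east, 13.58 north. Direction back to start is (5.81, -13.58): bearing = atan2(5.81, -13.58) mod 360° = 156.84° ≈ 157°.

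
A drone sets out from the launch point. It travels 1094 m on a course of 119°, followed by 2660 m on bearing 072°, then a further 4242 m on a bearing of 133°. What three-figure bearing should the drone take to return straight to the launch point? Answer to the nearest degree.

292°

Leg 1 (119°, 1094 m): east 1094 sin 119° = 956.83, north 1094 cos 119° = -530.38
Leg 2 (072°, 2660 m): east 2660 sin 72° = 2529.81, north 2660 cos 72° = 821.99
Leg 3 (133°, 4242 m): east 4242 sin 133° = 3102.40, north 4242 cos 133° = -2893.04
Net displacement: 6589.05 east, -2601.43 north. Direction back to start is (-6589.05, 2601.43): bearing = atan2(-6589.05, 2601.43) mod 360° = 291.54° ≈ 292°.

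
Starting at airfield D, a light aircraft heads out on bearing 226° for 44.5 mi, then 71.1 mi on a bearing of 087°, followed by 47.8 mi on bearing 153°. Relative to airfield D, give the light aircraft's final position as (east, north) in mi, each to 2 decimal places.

(60.69, -69.78)

Leg 1 (226°, 44.5 mi): east 44.5 sin 226° = -32.01, north 44.5 cos 226° = -30.91
Leg 2 (087°, 71.1 mi): east 71.1 sin 87° = 71.00, north 71.1 cos 87° = 3.72
Leg 3 (153°, 47.8 mi): east 47.8 sin 153° = 21.70, north 47.8 cos 153° = -42.59
Summing: 60.69 mi east, -69.78 mi north → (60.69, -69.78).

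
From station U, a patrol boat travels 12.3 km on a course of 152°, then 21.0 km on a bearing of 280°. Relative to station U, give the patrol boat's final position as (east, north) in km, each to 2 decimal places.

(-14.91, -7.21)

Leg 1 (152°, 12.3 km): east 12.3 sin 152° = 5.77, north 12.3 cos 152° = -10.86
Leg 2 (280°, 21.0 km): east 21.0 sin 280° = -20.68, north 21.0 cos 280° = 3.65
Summing: -14.91 km east, -7.21 km north → (-14.91, -7.21).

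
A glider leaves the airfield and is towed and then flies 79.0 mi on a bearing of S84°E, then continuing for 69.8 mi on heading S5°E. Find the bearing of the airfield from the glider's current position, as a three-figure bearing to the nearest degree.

313°

Leg 1 (S84°E, 79.0 mi): east 79.0 sin 96° = 78.57, north 79.0 cos 96° = -8.26
Leg 2 (S5°E, 69.8 mi): east 69.8 sin 175° = 6.08, north 69.8 cos 175° = -69.53
Net displacement: 84.65 east, -77.79 north. Direction back to start is (-84.65, 77.79): bearing = atan2(-84.65, 77.79) mod 360° = 312.58° ≈ 313°.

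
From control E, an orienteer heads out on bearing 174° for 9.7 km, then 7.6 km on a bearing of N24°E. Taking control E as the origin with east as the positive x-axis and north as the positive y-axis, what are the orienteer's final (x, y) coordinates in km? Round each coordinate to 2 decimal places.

(4.11, -2.70)

Leg 1 (174°, 9.7 km): east 9.7 sin 174° = 1.01, north 9.7 cos 174° = -9.65
Leg 2 (N24°E, 7.6 km): east 7.6 sin 24° = 3.09, north 7.6 cos 24° = 6.94
Summing: 4.11 km east, -2.70 km north → (4.11, -2.70).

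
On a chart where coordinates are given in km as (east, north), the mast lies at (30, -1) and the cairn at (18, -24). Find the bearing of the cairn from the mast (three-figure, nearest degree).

208°

Δeast = 18 − 30 = -12.00; Δnorth = -24 − -1 = -23.00.
Bearing = atan2(Δeast, Δnorth) mod 360° = 207.55° ≈ 208°.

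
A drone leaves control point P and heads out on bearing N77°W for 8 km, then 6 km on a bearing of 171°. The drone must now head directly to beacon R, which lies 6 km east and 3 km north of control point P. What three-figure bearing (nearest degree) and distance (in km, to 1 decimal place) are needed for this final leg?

Leg 1 (N77°W, 8 km): east 8 sin 283° = -7.79, north 8 cos 283° = 1.80
Leg 2 (171°, 6 km): east 6 sin 171° = 0.94, north 6 cos 171° = -5.93
Current position: (-6.86, -4.13). Target: (6, 3). Remaining: Δeast = 12.86, Δnorth = 7.13.
Bearing = atan2(12.86, 7.13) mod 360° = 61.00°; distance = √((12.86)² + (7.13)²) = 14.699 km.

061°, 14.7 km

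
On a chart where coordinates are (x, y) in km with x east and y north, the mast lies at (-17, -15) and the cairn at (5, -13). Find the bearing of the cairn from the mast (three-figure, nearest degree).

085°

Δeast = 5 − -17 = 22.00; Δnorth = -13 − -15 = 2.00.
Bearing = atan2(Δeast, Δnorth) mod 360° = 84.81° ≈ 085°.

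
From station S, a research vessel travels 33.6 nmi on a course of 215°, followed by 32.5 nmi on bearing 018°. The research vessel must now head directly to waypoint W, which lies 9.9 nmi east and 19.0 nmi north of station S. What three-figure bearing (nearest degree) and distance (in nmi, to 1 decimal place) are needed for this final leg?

Leg 1 (215°, 33.6 nmi): east 33.6 sin 215° = -19.27, north 33.6 cos 215° = -27.52
Leg 2 (018°, 32.5 nmi): east 32.5 sin 18° = 10.04, north 32.5 cos 18° = 30.91
Current position: (-9.23, 3.39). Target: (9.9, 19.0). Remaining: Δeast = 19.13, Δnorth = 15.61.
Bearing = atan2(19.13, 15.61) mod 360° = 50.78°; distance = √((19.13)² + (15.61)²) = 24.693 nmi.

051°, 24.7 nmi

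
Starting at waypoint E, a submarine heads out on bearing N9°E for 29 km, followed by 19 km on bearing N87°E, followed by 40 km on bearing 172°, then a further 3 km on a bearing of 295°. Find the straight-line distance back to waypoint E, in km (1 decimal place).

27.8 km

Leg 1 (N9°E, 29 km): east 29 sin 9° = 4.54, north 29 cos 9° = 28.64
Leg 2 (N87°E, 19 km): east 19 sin 87° = 18.97, north 19 cos 87° = 0.99
Leg 3 (172°, 40 km): east 40 sin 172° = 5.57, north 40 cos 172° = -39.61
Leg 4 (295°, 3 km): east 3 sin 295° = -2.72, north 3 cos 295° = 1.27
Net: 26.36 east, -8.71 north. Distance = √((26.36)² + (-8.71)²) = 27.759 km.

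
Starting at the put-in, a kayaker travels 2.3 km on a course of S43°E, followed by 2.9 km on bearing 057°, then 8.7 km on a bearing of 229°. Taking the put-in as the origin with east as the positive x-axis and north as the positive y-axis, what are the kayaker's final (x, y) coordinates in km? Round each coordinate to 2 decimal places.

(-2.57, -5.81)

Leg 1 (S43°E, 2.3 km): east 2.3 sin 137° = 1.57, north 2.3 cos 137° = -1.68
Leg 2 (057°, 2.9 km): east 2.9 sin 57° = 2.43, north 2.9 cos 57° = 1.58
Leg 3 (229°, 8.7 km): east 8.7 sin 229° = -6.57, north 8.7 cos 229° = -5.71
Summing: -2.57 km east, -5.81 km north → (-2.57, -5.81).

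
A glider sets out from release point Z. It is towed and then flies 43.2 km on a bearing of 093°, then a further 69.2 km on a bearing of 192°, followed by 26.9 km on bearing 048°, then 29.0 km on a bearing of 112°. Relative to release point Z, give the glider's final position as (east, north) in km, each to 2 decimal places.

Leg 1 (093°, 43.2 km): east 43.2 sin 93° = 43.14, north 43.2 cos 93° = -2.26
Leg 2 (192°, 69.2 km): east 69.2 sin 192° = -14.39, north 69.2 cos 192° = -67.69
Leg 3 (048°, 26.9 km): east 26.9 sin 48° = 19.99, north 26.9 cos 48° = 18.00
Leg 4 (112°, 29.0 km): east 29.0 sin 112° = 26.89, north 29.0 cos 112° = -10.86
Summing: 75.63 km east, -62.81 km north → (75.63, -62.81).

(75.63, -62.81)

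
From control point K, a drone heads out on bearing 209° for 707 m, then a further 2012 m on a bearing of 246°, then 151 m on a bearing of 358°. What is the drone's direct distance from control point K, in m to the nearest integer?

2536 m

Leg 1 (209°, 707 m): east 707 sin 209° = -342.76, north 707 cos 209° = -618.36
Leg 2 (246°, 2012 m): east 2012 sin 246° = -1838.05, north 2012 cos 246° = -818.35
Leg 3 (358°, 151 m): east 151 sin 358° = -5.27, north 151 cos 358° = 150.91
Net: -2186.08 east, -1285.80 north. Distance = √((-2186.08)² + (-1285.80)²) = 2536.188 m.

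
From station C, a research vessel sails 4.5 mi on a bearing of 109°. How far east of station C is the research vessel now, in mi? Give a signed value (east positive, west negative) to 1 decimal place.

4.3 mi

Leg 1 (109°, 4.5 mi): east 4.5 sin 109° = 4.25, north 4.5 cos 109° = -1.47
Net east component: 4.25 mi.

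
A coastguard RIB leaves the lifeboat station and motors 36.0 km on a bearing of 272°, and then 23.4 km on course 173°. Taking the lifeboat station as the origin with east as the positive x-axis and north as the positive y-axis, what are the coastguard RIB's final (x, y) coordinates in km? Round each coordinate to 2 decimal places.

(-33.13, -21.97)

Leg 1 (272°, 36.0 km): east 36.0 sin 272° = -35.98, north 36.0 cos 272° = 1.26
Leg 2 (173°, 23.4 km): east 23.4 sin 173° = 2.85, north 23.4 cos 173° = -23.23
Summing: -33.13 km east, -21.97 km north → (-33.13, -21.97).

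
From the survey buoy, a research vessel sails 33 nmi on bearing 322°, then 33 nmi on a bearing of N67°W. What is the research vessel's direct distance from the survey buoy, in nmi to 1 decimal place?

Leg 1 (322°, 33 nmi): east 33 sin 322° = -20.32, north 33 cos 322° = 26.00
Leg 2 (N67°W, 33 nmi): east 33 sin 293° = -30.38, north 33 cos 293° = 12.89
Net: -50.69 east, 38.90 north. Distance = √((-50.69)² + (38.90)²) = 63.898 nmi.

63.9 nmi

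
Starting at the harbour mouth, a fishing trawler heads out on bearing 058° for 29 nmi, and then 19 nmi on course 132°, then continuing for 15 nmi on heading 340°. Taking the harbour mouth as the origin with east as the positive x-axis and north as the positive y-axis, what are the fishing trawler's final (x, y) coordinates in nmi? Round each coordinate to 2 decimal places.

Leg 1 (058°, 29 nmi): east 29 sin 58° = 24.59, north 29 cos 58° = 15.37
Leg 2 (132°, 19 nmi): east 19 sin 132° = 14.12, north 19 cos 132° = -12.71
Leg 3 (340°, 15 nmi): east 15 sin 340° = -5.13, north 15 cos 340° = 14.10
Summing: 33.58 nmi east, 16.75 nmi north → (33.58, 16.75).

(33.58, 16.75)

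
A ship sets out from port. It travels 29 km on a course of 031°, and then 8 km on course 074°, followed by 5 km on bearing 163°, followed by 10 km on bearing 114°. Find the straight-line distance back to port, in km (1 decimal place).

Leg 1 (031°, 29 km): east 29 sin 31° = 14.94, north 29 cos 31° = 24.86
Leg 2 (074°, 8 km): east 8 sin 74° = 7.69, north 8 cos 74° = 2.21
Leg 3 (163°, 5 km): east 5 sin 163° = 1.46, north 5 cos 163° = -4.78
Leg 4 (114°, 10 km): east 10 sin 114° = 9.14, north 10 cos 114° = -4.07
Net: 33.22 east, 18.21 north. Distance = √((33.22)² + (18.21)²) = 37.889 km.

37.9 km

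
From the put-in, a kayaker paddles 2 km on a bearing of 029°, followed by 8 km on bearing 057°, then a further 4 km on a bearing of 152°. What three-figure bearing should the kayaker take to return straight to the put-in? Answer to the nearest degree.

Leg 1 (029°, 2 km): east 2 sin 29° = 0.97, north 2 cos 29° = 1.75
Leg 2 (057°, 8 km): east 8 sin 57° = 6.71, north 8 cos 57° = 4.36
Leg 3 (152°, 4 km): east 4 sin 152° = 1.88, north 4 cos 152° = -3.53
Net displacement: 9.56 east, 2.57 north. Direction back to start is (-9.56, -2.57): bearing = atan2(-9.56, -2.57) mod 360° = 254.92° ≈ 255°.

255°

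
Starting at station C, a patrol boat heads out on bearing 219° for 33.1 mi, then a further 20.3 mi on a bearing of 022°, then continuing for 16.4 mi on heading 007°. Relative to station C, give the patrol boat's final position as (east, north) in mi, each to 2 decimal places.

Leg 1 (219°, 33.1 mi): east 33.1 sin 219° = -20.83, north 33.1 cos 219° = -25.72
Leg 2 (022°, 20.3 mi): east 20.3 sin 22° = 7.60, north 20.3 cos 22° = 18.82
Leg 3 (007°, 16.4 mi): east 16.4 sin 7° = 2.00, north 16.4 cos 7° = 16.28
Summing: -11.23 mi east, 9.38 mi north → (-11.23, 9.38).

(-11.23, 9.38)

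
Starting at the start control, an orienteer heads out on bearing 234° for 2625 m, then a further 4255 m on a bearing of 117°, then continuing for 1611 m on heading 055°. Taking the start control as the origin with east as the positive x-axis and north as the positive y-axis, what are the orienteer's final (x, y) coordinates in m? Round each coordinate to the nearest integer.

(2987, -2551)

Leg 1 (234°, 2625 m): east 2625 sin 234° = -2123.67, north 2625 cos 234° = -1542.94
Leg 2 (117°, 4255 m): east 4255 sin 117° = 3791.23, north 4255 cos 117° = -1931.73
Leg 3 (055°, 1611 m): east 1611 sin 55° = 1319.65, north 1611 cos 55° = 924.03
Summing: 2987.22 m east, -2550.63 m north → (2987, -2551).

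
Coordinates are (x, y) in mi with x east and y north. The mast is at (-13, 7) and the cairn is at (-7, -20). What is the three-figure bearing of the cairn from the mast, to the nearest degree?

Δeast = -7 − -13 = 6.00; Δnorth = -20 − 7 = -27.00.
Bearing = atan2(Δeast, Δnorth) mod 360° = 167.47° ≈ 167°.

167°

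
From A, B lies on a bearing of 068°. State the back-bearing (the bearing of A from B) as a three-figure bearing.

Back-bearing = 068° + 180° = 248°.

248°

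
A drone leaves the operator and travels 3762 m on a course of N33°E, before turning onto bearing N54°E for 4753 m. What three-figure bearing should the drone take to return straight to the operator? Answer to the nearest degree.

Leg 1 (N33°E, 3762 m): east 3762 sin 33° = 2048.93, north 3762 cos 33° = 3155.08
Leg 2 (N54°E, 4753 m): east 4753 sin 54° = 3845.26, north 4753 cos 54° = 2793.74
Net displacement: 5894.19 east, 5948.82 north. Direction back to start is (-5894.19, -5948.82): bearing = atan2(-5894.19, -5948.82) mod 360° = 224.74° ≈ 225°.

225°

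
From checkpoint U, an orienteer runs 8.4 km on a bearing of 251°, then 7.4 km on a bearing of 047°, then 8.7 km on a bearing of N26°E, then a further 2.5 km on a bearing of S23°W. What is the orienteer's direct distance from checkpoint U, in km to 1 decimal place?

Leg 1 (251°, 8.4 km): east 8.4 sin 251° = -7.94, north 8.4 cos 251° = -2.73
Leg 2 (047°, 7.4 km): east 7.4 sin 47° = 5.41, north 7.4 cos 47° = 5.05
Leg 3 (N26°E, 8.7 km): east 8.7 sin 26° = 3.81, north 8.7 cos 26° = 7.82
Leg 4 (S23°W, 2.5 km): east 2.5 sin 203° = -0.98, north 2.5 cos 203° = -2.30
Net: 0.31 east, 7.83 north. Distance = √((0.31)² + (7.83)²) = 7.836 km.

7.8 km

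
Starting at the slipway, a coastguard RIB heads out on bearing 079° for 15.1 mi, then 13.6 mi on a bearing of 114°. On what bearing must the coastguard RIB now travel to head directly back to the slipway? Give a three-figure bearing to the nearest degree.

276°

Leg 1 (079°, 15.1 mi): east 15.1 sin 79° = 14.82, north 15.1 cos 79° = 2.88
Leg 2 (114°, 13.6 mi): east 13.6 sin 114° = 12.42, north 13.6 cos 114° = -5.53
Net displacement: 27.25 east, -2.65 north. Direction back to start is (-27.25, 2.65): bearing = atan2(-27.25, 2.65) mod 360° = 275.56° ≈ 276°.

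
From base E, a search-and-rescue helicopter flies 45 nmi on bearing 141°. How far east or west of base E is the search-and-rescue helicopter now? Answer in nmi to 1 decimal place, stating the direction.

28.3 nmi east

Leg 1 (141°, 45 nmi): east 45 sin 141° = 28.32, north 45 cos 141° = -34.97
Net east component: 28.32 nmi.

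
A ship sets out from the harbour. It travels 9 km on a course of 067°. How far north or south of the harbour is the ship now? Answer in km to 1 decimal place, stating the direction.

3.5 km north

Leg 1 (067°, 9 km): east 9 sin 67° = 8.28, north 9 cos 67° = 3.52
Net north component: 3.52 km.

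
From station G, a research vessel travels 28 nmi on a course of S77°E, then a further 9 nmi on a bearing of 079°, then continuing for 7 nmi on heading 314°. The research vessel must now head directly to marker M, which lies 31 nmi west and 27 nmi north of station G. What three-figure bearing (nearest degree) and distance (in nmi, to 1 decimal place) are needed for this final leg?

Leg 1 (S77°E, 28 nmi): east 28 sin 103° = 27.28, north 28 cos 103° = -6.30
Leg 2 (079°, 9 nmi): east 9 sin 79° = 8.83, north 9 cos 79° = 1.72
Leg 3 (314°, 7 nmi): east 7 sin 314° = -5.04, north 7 cos 314° = 4.86
Current position: (31.08, 0.28). Target: (-31, 27). Remaining: Δeast = -62.08, Δnorth = 26.72.
Bearing = atan2(-62.08, 26.72) mod 360° = 293.29°; distance = √((-62.08)² + (26.72)²) = 67.587 nmi.

293°, 67.6 nmi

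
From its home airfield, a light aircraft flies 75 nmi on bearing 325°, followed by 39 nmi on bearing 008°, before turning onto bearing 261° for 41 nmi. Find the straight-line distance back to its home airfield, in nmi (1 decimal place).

Leg 1 (325°, 75 nmi): east 75 sin 325° = -43.02, north 75 cos 325° = 61.44
Leg 2 (008°, 39 nmi): east 39 sin 8° = 5.43, north 39 cos 8° = 38.62
Leg 3 (261°, 41 nmi): east 41 sin 261° = -40.50, north 41 cos 261° = -6.41
Net: -78.09 east, 93.64 north. Distance = √((-78.09)² + (93.64)²) = 121.928 nmi.

121.9 nmi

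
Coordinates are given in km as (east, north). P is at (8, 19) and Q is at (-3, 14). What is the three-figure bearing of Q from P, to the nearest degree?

246°

Δeast = -3 − 8 = -11.00; Δnorth = 14 − 19 = -5.00.
Bearing = atan2(Δeast, Δnorth) mod 360° = 245.56° ≈ 246°.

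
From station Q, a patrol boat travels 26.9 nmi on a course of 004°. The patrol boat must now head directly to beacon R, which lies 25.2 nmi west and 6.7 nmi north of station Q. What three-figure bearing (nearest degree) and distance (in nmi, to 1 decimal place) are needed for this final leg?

Leg 1 (004°, 26.9 nmi): east 26.9 sin 4° = 1.88, north 26.9 cos 4° = 26.83
Current position: (1.88, 26.83). Target: (-25.2, 6.7). Remaining: Δeast = -27.08, Δnorth = -20.13.
Bearing = atan2(-27.08, -20.13) mod 360° = 233.36°; distance = √((-27.08)² + (-20.13)²) = 33.742 nmi.

233°, 33.7 nmi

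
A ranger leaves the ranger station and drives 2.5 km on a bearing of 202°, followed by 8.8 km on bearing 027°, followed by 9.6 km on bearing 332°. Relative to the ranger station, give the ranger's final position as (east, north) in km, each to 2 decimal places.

(-1.45, 14.00)

Leg 1 (202°, 2.5 km): east 2.5 sin 202° = -0.94, north 2.5 cos 202° = -2.32
Leg 2 (027°, 8.8 km): east 8.8 sin 27° = 4.00, north 8.8 cos 27° = 7.84
Leg 3 (332°, 9.6 km): east 9.6 sin 332° = -4.51, north 9.6 cos 332° = 8.48
Summing: -1.45 km east, 14.00 km north → (-1.45, 14.00).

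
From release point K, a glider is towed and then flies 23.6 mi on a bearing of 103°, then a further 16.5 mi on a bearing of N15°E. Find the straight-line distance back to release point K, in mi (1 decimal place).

29.3 mi

Leg 1 (103°, 23.6 mi): east 23.6 sin 103° = 23.00, north 23.6 cos 103° = -5.31
Leg 2 (N15°E, 16.5 mi): east 16.5 sin 15° = 4.27, north 16.5 cos 15° = 15.94
Net: 27.27 east, 10.63 north. Distance = √((27.27)² + (10.63)²) = 29.264 mi.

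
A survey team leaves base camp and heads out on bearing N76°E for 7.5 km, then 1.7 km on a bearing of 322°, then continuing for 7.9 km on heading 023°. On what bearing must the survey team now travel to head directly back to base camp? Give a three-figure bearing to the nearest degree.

222°

Leg 1 (N76°E, 7.5 km): east 7.5 sin 76° = 7.28, north 7.5 cos 76° = 1.81
Leg 2 (322°, 1.7 km): east 1.7 sin 322° = -1.05, north 1.7 cos 322° = 1.34
Leg 3 (023°, 7.9 km): east 7.9 sin 23° = 3.09, north 7.9 cos 23° = 7.27
Net displacement: 9.32 east, 10.43 north. Direction back to start is (-9.32, -10.43): bearing = atan2(-9.32, -10.43) mod 360° = 221.79° ≈ 222°.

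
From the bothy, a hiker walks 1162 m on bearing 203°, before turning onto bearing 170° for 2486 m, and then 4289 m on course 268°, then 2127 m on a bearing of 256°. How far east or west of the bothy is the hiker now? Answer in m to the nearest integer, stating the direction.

Leg 1 (203°, 1162 m): east 1162 sin 203° = -454.03, north 1162 cos 203° = -1069.63
Leg 2 (170°, 2486 m): east 2486 sin 170° = 431.69, north 2486 cos 170° = -2448.23
Leg 3 (268°, 4289 m): east 4289 sin 268° = -4286.39, north 4289 cos 268° = -149.68
Leg 4 (256°, 2127 m): east 2127 sin 256° = -2063.82, north 2127 cos 256° = -514.57
Net east component: -6372.55 m.

6373 m west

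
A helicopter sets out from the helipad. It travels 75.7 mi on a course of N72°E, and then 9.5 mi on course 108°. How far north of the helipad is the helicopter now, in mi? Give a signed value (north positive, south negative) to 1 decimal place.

Leg 1 (N72°E, 75.7 mi): east 75.7 sin 72° = 71.99, north 75.7 cos 72° = 23.39
Leg 2 (108°, 9.5 mi): east 9.5 sin 108° = 9.04, north 9.5 cos 108° = -2.94
Net north component: 20.46 mi.

20.5 mi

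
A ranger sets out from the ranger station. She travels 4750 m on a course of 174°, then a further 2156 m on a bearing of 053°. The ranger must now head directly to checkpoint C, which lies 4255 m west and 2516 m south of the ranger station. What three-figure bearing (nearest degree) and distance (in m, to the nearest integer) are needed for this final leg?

278°, 6537 m

Leg 1 (174°, 4750 m): east 4750 sin 174° = 496.51, north 4750 cos 174° = -4723.98
Leg 2 (053°, 2156 m): east 2156 sin 53° = 1721.86, north 2156 cos 53° = 1297.51
Current position: (2218.37, -3426.47). Target: (-4255, -2516). Remaining: Δeast = -6473.37, Δnorth = 910.47.
Bearing = atan2(-6473.37, 910.47) mod 360° = 278.01°; distance = √((-6473.37)² + (910.47)²) = 6537.082 m.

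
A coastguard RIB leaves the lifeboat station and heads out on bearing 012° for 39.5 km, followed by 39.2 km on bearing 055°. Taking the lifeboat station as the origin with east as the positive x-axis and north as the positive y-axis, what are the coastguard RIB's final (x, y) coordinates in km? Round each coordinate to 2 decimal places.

(40.32, 61.12)

Leg 1 (012°, 39.5 km): east 39.5 sin 12° = 8.21, north 39.5 cos 12° = 38.64
Leg 2 (055°, 39.2 km): east 39.2 sin 55° = 32.11, north 39.2 cos 55° = 22.48
Summing: 40.32 km east, 61.12 km north → (40.32, 61.12).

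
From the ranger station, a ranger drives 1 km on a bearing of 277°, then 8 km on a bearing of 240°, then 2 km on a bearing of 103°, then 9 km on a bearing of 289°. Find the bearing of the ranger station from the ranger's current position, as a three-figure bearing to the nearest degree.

084°

Leg 1 (277°, 1 km): east 1 sin 277° = -0.99, north 1 cos 277° = 0.12
Leg 2 (240°, 8 km): east 8 sin 240° = -6.93, north 8 cos 240° = -4.00
Leg 3 (103°, 2 km): east 2 sin 103° = 1.95, north 2 cos 103° = -0.45
Leg 4 (289°, 9 km): east 9 sin 289° = -8.51, north 9 cos 289° = 2.93
Net displacement: -14.48 east, -1.40 north. Direction back to start is (14.48, 1.40): bearing = atan2(14.48, 1.40) mod 360° = 84.49° ≈ 084°.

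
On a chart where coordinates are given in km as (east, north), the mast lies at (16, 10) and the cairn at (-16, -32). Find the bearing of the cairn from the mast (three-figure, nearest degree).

217°

Δeast = -16 − 16 = -32.00; Δnorth = -32 − 10 = -42.00.
Bearing = atan2(Δeast, Δnorth) mod 360° = 217.30° ≈ 217°.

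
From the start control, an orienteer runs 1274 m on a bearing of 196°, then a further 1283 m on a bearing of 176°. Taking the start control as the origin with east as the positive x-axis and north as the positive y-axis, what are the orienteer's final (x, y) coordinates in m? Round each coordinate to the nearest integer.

Leg 1 (196°, 1274 m): east 1274 sin 196° = -351.16, north 1274 cos 196° = -1224.65
Leg 2 (176°, 1283 m): east 1283 sin 176° = 89.50, north 1283 cos 176° = -1279.87
Summing: -261.66 m east, -2504.52 m north → (-262, -2505).

(-262, -2505)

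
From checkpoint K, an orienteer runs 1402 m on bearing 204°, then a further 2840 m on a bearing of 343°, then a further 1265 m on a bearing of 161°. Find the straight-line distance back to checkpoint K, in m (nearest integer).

Leg 1 (204°, 1402 m): east 1402 sin 204° = -570.24, north 1402 cos 204° = -1280.79
Leg 2 (343°, 2840 m): east 2840 sin 343° = -830.34, north 2840 cos 343° = 2715.91
Leg 3 (161°, 1265 m): east 1265 sin 161° = 411.84, north 1265 cos 161° = -1196.08
Net: -988.74 east, 239.03 north. Distance = √((-988.74)² + (239.03)²) = 1017.220 m.

1017 m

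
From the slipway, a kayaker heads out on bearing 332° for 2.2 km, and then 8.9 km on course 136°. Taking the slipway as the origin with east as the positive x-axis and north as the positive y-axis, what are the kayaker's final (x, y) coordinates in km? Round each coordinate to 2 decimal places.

Leg 1 (332°, 2.2 km): east 2.2 sin 332° = -1.03, north 2.2 cos 332° = 1.94
Leg 2 (136°, 8.9 km): east 8.9 sin 136° = 6.18, north 8.9 cos 136° = -6.40
Summing: 5.15 km east, -4.46 km north → (5.15, -4.46).

(5.15, -4.46)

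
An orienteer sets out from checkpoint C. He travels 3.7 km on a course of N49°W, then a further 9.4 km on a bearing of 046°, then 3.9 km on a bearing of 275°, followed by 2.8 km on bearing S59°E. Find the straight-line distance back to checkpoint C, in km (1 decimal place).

8.2 km

Leg 1 (N49°W, 3.7 km): east 3.7 sin 311° = -2.79, north 3.7 cos 311° = 2.43
Leg 2 (046°, 9.4 km): east 9.4 sin 46° = 6.76, north 9.4 cos 46° = 6.53
Leg 3 (275°, 3.9 km): east 3.9 sin 275° = -3.89, north 3.9 cos 275° = 0.34
Leg 4 (S59°E, 2.8 km): east 2.8 sin 121° = 2.40, north 2.8 cos 121° = -1.44
Net: 2.48 east, 7.86 north. Distance = √((2.48)² + (7.86)²) = 8.238 km.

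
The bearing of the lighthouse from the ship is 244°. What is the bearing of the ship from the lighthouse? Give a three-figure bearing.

064°

Back-bearing = 244° − 180° = 064°.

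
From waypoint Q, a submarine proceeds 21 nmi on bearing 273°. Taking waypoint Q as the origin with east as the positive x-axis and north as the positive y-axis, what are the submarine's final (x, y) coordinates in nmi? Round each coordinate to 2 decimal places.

(-20.97, 1.10)

Leg 1 (273°, 21 nmi): east 21 sin 273° = -20.97, north 21 cos 273° = 1.10
Summing: -20.97 nmi east, 1.10 nmi north → (-20.97, 1.10).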